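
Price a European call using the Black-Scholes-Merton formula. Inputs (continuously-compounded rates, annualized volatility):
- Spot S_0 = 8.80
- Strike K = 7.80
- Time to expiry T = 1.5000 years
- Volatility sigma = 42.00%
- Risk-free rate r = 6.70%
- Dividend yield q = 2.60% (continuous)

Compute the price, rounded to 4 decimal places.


Answer: Price = 2.3747

Derivation:
d1 = (ln(S/K) + (r - q + 0.5*sigma^2) * T) / (sigma * sqrt(T)) = 0.61126042
d2 = d1 - sigma * sqrt(T) = 0.09686758
exp(-rT) = 0.90438511; exp(-qT) = 0.96175071
C = S_0 * exp(-qT) * N(d1) - K * exp(-rT) * N(d2)
N(d1) = 0.72948641; N(d2) = 0.53858422
C = 8.8000 * 0.96175071 * 0.72948641 - 7.8000 * 0.90438511 * 0.53858422 = 2.3747


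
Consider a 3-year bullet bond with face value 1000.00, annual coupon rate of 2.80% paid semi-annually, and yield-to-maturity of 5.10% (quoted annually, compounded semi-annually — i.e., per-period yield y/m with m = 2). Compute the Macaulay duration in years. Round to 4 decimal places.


Answer: Macaulay duration = 2.8943 years

Derivation:
Coupon per period c = face * coupon_rate / m = 14.000000
Periods per year m = 2; per-period yield y/m = 0.025500
Number of cashflows N = 6
Cashflows (t years, CF_t, discount factor 1/(1+y/m)^(m*t), PV):
  t = 0.5000: CF_t = 14.000000, DF = 0.975134, PV = 13.651877
  t = 1.0000: CF_t = 14.000000, DF = 0.950886, PV = 13.312411
  t = 1.5000: CF_t = 14.000000, DF = 0.927242, PV = 12.981385
  t = 2.0000: CF_t = 14.000000, DF = 0.904185, PV = 12.658591
  t = 2.5000: CF_t = 14.000000, DF = 0.881702, PV = 12.343824
  t = 3.0000: CF_t = 1014.000000, DF = 0.859777, PV = 871.814257
Price P = sum_t PV_t = 936.762345
Macaulay numerator sum_t t * PV_t:
  t * PV_t at t = 0.5000: 6.825939
  t * PV_t at t = 1.0000: 13.312411
  t * PV_t at t = 1.5000: 19.472078
  t * PV_t at t = 2.0000: 25.317183
  t * PV_t at t = 2.5000: 30.859559
  t * PV_t at t = 3.0000: 2615.442770
Macaulay duration D = (sum_t t * PV_t) / P = 2711.229940 / 936.762345 = 2.894256


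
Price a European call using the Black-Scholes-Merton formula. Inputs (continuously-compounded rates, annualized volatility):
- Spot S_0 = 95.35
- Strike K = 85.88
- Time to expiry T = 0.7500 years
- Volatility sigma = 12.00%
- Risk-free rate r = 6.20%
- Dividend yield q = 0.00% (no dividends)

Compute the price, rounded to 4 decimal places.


Answer: Price = 13.6705

Derivation:
d1 = (ln(S/K) + (r - q + 0.5*sigma^2) * T) / (sigma * sqrt(T)) = 1.50595427
d2 = d1 - sigma * sqrt(T) = 1.40203123
exp(-rT) = 0.95456456; exp(-qT) = 1.00000000
C = S_0 * exp(-qT) * N(d1) - K * exp(-rT) * N(d2)
N(d1) = 0.93396054; N(d2) = 0.91954704
C = 95.3500 * 1.00000000 * 0.93396054 - 85.8800 * 0.95456456 * 0.91954704 = 13.6705


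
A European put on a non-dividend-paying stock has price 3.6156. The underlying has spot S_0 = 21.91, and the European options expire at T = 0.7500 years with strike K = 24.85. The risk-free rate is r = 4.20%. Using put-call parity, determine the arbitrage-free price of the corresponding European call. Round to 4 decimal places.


Put-call parity: C - P = S_0 * exp(-qT) - K * exp(-rT).
S_0 * exp(-qT) = 21.9100 * 1.00000000 = 21.91000000
K * exp(-rT) = 24.8500 * 0.96899096 = 24.07942527
C = P + S*exp(-qT) - K*exp(-rT)
C = 3.6156 + 21.91000000 - 24.07942527 = 1.4462

Answer: Call price = 1.4462


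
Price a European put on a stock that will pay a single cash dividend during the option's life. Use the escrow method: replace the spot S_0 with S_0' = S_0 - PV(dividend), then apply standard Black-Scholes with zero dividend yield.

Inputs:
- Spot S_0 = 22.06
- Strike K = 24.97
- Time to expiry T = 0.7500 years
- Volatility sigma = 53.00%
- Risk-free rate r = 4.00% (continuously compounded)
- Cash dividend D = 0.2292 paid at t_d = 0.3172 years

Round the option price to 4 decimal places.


PV(D) = D * exp(-r * t_d) = 0.2292 * 0.98739215 = 0.22631028
S_0' = S_0 - PV(D) = 22.0600 - 0.22631028 = 21.83368972
d1 = (ln(S_0'/K) + (r + sigma^2/2)*T) / (sigma*sqrt(T)) = 0.00243265
d2 = d1 - sigma*sqrt(T) = -0.45656081
exp(-rT) = 0.97044553
N(-d1) = 0.49902951; N(-d2) = 0.67600662
P = K * exp(-rT) * N(-d2) - S_0' * N(-d1) = 24.9700 * 0.97044553 * 0.67600662 - 21.83368972 * 0.49902951 = 5.4854

Answer: Price = 5.4854


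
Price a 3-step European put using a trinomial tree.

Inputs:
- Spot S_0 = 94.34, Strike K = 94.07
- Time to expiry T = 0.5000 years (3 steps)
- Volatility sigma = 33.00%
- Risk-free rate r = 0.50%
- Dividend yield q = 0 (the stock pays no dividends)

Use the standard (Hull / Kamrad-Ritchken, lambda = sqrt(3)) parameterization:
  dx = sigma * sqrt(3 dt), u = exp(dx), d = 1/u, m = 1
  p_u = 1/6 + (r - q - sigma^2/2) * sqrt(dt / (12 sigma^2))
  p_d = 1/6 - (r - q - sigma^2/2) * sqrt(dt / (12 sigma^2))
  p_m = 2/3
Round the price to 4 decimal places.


Answer: Price = V(0,0) = 7.7020

Derivation:
dt = T/N = 0.166667; dx = sigma*sqrt(3*dt) = 0.233345
u = exp(dx) = 1.262817; d = 1/u = 0.791880
p_u = 0.149007, p_m = 0.666667, p_d = 0.184326
Discount per step: exp(-r*dt) = 0.999167
Stock lattice S(k, j) with j the centered position index:
  k=0: S(0,+0) = 94.3400
  k=1: S(1,-1) = 74.7060; S(1,+0) = 94.3400; S(1,+1) = 119.1342
  k=2: S(2,-2) = 59.1582; S(2,-1) = 74.7060; S(2,+0) = 94.3400; S(2,+1) = 119.1342; S(2,+2) = 150.4447
  k=3: S(3,-3) = 46.8462; S(3,-2) = 59.1582; S(3,-1) = 74.7060; S(3,+0) = 94.3400; S(3,+1) = 119.1342; S(3,+2) = 150.4447; S(3,+3) = 189.9842
Terminal payoffs V(N, j) = max(K - S_T, 0):
  V(3,-3) = 47.223816; V(3,-2) = 34.911824; V(3,-1) = 19.364028; V(3,+0) = 0.000000; V(3,+1) = 0.000000; V(3,+2) = 0.000000; V(3,+3) = 0.000000
Backward induction: V(k, j) = exp(-r*dt) * [p_u * V(k+1, j+1) + p_m * V(k+1, j) + p_d * V(k+1, j-1)]
  V(2,-2) = exp(-r*dt) * [p_u*19.364028 + p_m*34.911824 + p_d*47.223816] = 34.835480
  V(2,-1) = exp(-r*dt) * [p_u*0.000000 + p_m*19.364028 + p_d*34.911824] = 19.328412
  V(2,+0) = exp(-r*dt) * [p_u*0.000000 + p_m*0.000000 + p_d*19.364028] = 3.566330
  V(2,+1) = exp(-r*dt) * [p_u*0.000000 + p_m*0.000000 + p_d*0.000000] = 0.000000
  V(2,+2) = exp(-r*dt) * [p_u*0.000000 + p_m*0.000000 + p_d*0.000000] = 0.000000
  V(1,-1) = exp(-r*dt) * [p_u*3.566330 + p_m*19.328412 + p_d*34.835480] = 19.821592
  V(1,+0) = exp(-r*dt) * [p_u*0.000000 + p_m*3.566330 + p_d*19.328412] = 5.935343
  V(1,+1) = exp(-r*dt) * [p_u*0.000000 + p_m*0.000000 + p_d*3.566330] = 0.656821
  V(0,+0) = exp(-r*dt) * [p_u*0.656821 + p_m*5.935343 + p_d*19.821592] = 7.701990


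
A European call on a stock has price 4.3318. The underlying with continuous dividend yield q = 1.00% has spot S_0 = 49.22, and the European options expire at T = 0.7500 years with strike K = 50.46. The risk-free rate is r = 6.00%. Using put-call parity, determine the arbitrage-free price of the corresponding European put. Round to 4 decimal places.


Put-call parity: C - P = S_0 * exp(-qT) - K * exp(-rT).
S_0 * exp(-qT) = 49.2200 * 0.99252805 = 48.85223086
K * exp(-rT) = 50.4600 * 0.95599748 = 48.23963293
P = C - S*exp(-qT) + K*exp(-rT)
P = 4.3318 - 48.85223086 + 48.23963293 = 3.7192

Answer: Put price = 3.7192


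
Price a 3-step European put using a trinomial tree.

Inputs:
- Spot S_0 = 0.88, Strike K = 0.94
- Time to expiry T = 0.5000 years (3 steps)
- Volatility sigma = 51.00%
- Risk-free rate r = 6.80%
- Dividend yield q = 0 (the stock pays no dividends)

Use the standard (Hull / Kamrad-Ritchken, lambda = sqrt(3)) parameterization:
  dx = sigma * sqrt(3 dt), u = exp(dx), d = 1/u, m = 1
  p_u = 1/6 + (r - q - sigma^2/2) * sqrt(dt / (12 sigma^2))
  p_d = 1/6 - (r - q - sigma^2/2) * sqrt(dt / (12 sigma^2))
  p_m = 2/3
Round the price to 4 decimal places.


Answer: Price = V(0,0) = 0.1406

Derivation:
dt = T/N = 0.166667; dx = sigma*sqrt(3*dt) = 0.360624
u = exp(dx) = 1.434225; d = 1/u = 0.697241
p_u = 0.152328, p_m = 0.666667, p_d = 0.181005
Discount per step: exp(-r*dt) = 0.988731
Stock lattice S(k, j) with j the centered position index:
  k=0: S(0,+0) = 0.8800
  k=1: S(1,-1) = 0.6136; S(1,+0) = 0.8800; S(1,+1) = 1.2621
  k=2: S(2,-2) = 0.4278; S(2,-1) = 0.6136; S(2,+0) = 0.8800; S(2,+1) = 1.2621; S(2,+2) = 1.8102
  k=3: S(3,-3) = 0.2983; S(3,-2) = 0.4278; S(3,-1) = 0.6136; S(3,+0) = 0.8800; S(3,+1) = 1.2621; S(3,+2) = 1.8102; S(3,+3) = 2.5962
Terminal payoffs V(N, j) = max(K - S_T, 0):
  V(3,-3) = 0.641715; V(3,-2) = 0.512193; V(3,-1) = 0.326428; V(3,+0) = 0.060000; V(3,+1) = 0.000000; V(3,+2) = 0.000000; V(3,+3) = 0.000000
Backward induction: V(k, j) = exp(-r*dt) * [p_u * V(k+1, j+1) + p_m * V(k+1, j) + p_d * V(k+1, j-1)]
  V(2,-2) = exp(-r*dt) * [p_u*0.326428 + p_m*0.512193 + p_d*0.641715] = 0.501622
  V(2,-1) = exp(-r*dt) * [p_u*0.060000 + p_m*0.326428 + p_d*0.512193] = 0.315868
  V(2,+0) = exp(-r*dt) * [p_u*0.000000 + p_m*0.060000 + p_d*0.326428] = 0.097969
  V(2,+1) = exp(-r*dt) * [p_u*0.000000 + p_m*0.000000 + p_d*0.060000] = 0.010738
  V(2,+2) = exp(-r*dt) * [p_u*0.000000 + p_m*0.000000 + p_d*0.000000] = 0.000000
  V(1,-1) = exp(-r*dt) * [p_u*0.097969 + p_m*0.315868 + p_d*0.501622] = 0.312734
  V(1,+0) = exp(-r*dt) * [p_u*0.010738 + p_m*0.097969 + p_d*0.315868] = 0.122723
  V(1,+1) = exp(-r*dt) * [p_u*0.000000 + p_m*0.010738 + p_d*0.097969] = 0.024611
  V(0,+0) = exp(-r*dt) * [p_u*0.024611 + p_m*0.122723 + p_d*0.312734] = 0.140569


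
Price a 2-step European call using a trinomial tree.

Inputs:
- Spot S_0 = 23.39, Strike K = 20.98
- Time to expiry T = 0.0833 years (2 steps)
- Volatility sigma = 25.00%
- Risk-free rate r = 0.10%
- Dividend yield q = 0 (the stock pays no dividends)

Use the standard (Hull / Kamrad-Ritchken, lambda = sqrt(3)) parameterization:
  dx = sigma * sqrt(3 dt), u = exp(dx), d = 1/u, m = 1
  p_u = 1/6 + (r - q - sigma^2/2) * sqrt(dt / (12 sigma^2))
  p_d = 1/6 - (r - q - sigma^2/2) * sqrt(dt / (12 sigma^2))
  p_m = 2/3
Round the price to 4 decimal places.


Answer: Price = V(0,0) = 2.4534

Derivation:
dt = T/N = 0.041650; dx = sigma*sqrt(3*dt) = 0.088371
u = exp(dx) = 1.092393; d = 1/u = 0.915421
p_u = 0.159538, p_m = 0.666667, p_d = 0.173795
Discount per step: exp(-r*dt) = 0.999958
Stock lattice S(k, j) with j the centered position index:
  k=0: S(0,+0) = 23.3900
  k=1: S(1,-1) = 21.4117; S(1,+0) = 23.3900; S(1,+1) = 25.5511
  k=2: S(2,-2) = 19.6007; S(2,-1) = 21.4117; S(2,+0) = 23.3900; S(2,+1) = 25.5511; S(2,+2) = 27.9118
Terminal payoffs V(N, j) = max(S_T - K, 0):
  V(2,-2) = 0.000000; V(2,-1) = 0.431709; V(2,+0) = 2.410000; V(2,+1) = 4.571071; V(2,+2) = 6.931811
Backward induction: V(k, j) = exp(-r*dt) * [p_u * V(k+1, j+1) + p_m * V(k+1, j) + p_d * V(k+1, j-1)]
  V(1,-1) = exp(-r*dt) * [p_u*2.410000 + p_m*0.431709 + p_d*0.000000] = 0.672265
  V(1,+0) = exp(-r*dt) * [p_u*4.571071 + p_m*2.410000 + p_d*0.431709] = 2.410855
  V(1,+1) = exp(-r*dt) * [p_u*6.931811 + p_m*4.571071 + p_d*2.410000] = 4.571925
  V(0,+0) = exp(-r*dt) * [p_u*4.571925 + p_m*2.410855 + p_d*0.672265] = 2.453367


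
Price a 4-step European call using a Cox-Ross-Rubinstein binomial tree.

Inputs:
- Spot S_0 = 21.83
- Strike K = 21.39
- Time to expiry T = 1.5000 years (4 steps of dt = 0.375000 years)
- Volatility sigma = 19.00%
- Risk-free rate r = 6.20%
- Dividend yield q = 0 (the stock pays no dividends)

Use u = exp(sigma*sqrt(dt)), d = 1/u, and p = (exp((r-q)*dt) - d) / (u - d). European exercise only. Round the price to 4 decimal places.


Answer: Price = V(0,0) = 3.2445

Derivation:
dt = T/N = 0.375000
u = exp(sigma*sqrt(dt)) = 1.123390; d = 1/u = 0.890163
p = (exp((r-q)*dt) - d) / (u - d) = 0.571801
Discount per step: exp(-r*dt) = 0.977018
Stock lattice S(k, i) with i counting down-moves:
  k=0: S(0,0) = 21.8300
  k=1: S(1,0) = 24.5236; S(1,1) = 19.4323
  k=2: S(2,0) = 27.5496; S(2,1) = 21.8300; S(2,2) = 17.2979
  k=3: S(3,0) = 30.9489; S(3,1) = 24.5236; S(3,2) = 19.4323; S(3,3) = 15.3979
  k=4: S(4,0) = 34.7677; S(4,1) = 27.5496; S(4,2) = 21.8300; S(4,3) = 17.2979; S(4,4) = 13.7067
Terminal payoffs V(N, i) = max(S_T - K, 0):
  V(4,0) = 13.377680; V(4,1) = 6.159564; V(4,2) = 0.440000; V(4,3) = 0.000000; V(4,4) = 0.000000
Backward induction: V(k, i) = exp(-r*dt) * [p * V(k+1, i) + (1-p) * V(k+1, i+1)].
  V(3,0) = exp(-r*dt) * [p*13.377680 + (1-p)*6.159564] = 10.050481
  V(3,1) = exp(-r*dt) * [p*6.159564 + (1-p)*0.440000] = 3.625181
  V(3,2) = exp(-r*dt) * [p*0.440000 + (1-p)*0.000000] = 0.245811
  V(3,3) = exp(-r*dt) * [p*0.000000 + (1-p)*0.000000] = 0.000000
  V(2,0) = exp(-r*dt) * [p*10.050481 + (1-p)*3.625181] = 7.131428
  V(2,1) = exp(-r*dt) * [p*3.625181 + (1-p)*0.245811] = 2.128081
  V(2,2) = exp(-r*dt) * [p*0.245811 + (1-p)*0.000000] = 0.137325
  V(1,0) = exp(-r*dt) * [p*7.131428 + (1-p)*2.128081] = 4.874345
  V(1,1) = exp(-r*dt) * [p*2.128081 + (1-p)*0.137325] = 1.246325
  V(0,0) = exp(-r*dt) * [p*4.874345 + (1-p)*1.246325] = 3.244513


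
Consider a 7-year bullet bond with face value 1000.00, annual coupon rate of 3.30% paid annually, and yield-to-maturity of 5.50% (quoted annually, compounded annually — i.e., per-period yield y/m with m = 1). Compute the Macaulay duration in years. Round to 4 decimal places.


Answer: Macaulay duration = 6.3112 years

Derivation:
Coupon per period c = face * coupon_rate / m = 33.000000
Periods per year m = 1; per-period yield y/m = 0.055000
Number of cashflows N = 7
Cashflows (t years, CF_t, discount factor 1/(1+y/m)^(m*t), PV):
  t = 1.0000: CF_t = 33.000000, DF = 0.947867, PV = 31.279621
  t = 2.0000: CF_t = 33.000000, DF = 0.898452, PV = 29.648930
  t = 3.0000: CF_t = 33.000000, DF = 0.851614, PV = 28.103251
  t = 4.0000: CF_t = 33.000000, DF = 0.807217, PV = 26.638153
  t = 5.0000: CF_t = 33.000000, DF = 0.765134, PV = 25.249434
  t = 6.0000: CF_t = 33.000000, DF = 0.725246, PV = 23.933112
  t = 7.0000: CF_t = 1033.000000, DF = 0.687437, PV = 710.122223
Price P = sum_t PV_t = 874.974723
Macaulay numerator sum_t t * PV_t:
  t * PV_t at t = 1.0000: 31.279621
  t * PV_t at t = 2.0000: 59.297859
  t * PV_t at t = 3.0000: 84.309753
  t * PV_t at t = 4.0000: 106.552610
  t * PV_t at t = 5.0000: 126.247168
  t * PV_t at t = 6.0000: 143.598675
  t * PV_t at t = 7.0000: 4970.855563
Macaulay duration D = (sum_t t * PV_t) / P = 5522.141249 / 874.974723 = 6.311201


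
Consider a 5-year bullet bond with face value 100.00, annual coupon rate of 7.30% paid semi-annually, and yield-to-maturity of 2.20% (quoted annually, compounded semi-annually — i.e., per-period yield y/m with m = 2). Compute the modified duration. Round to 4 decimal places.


Coupon per period c = face * coupon_rate / m = 3.650000
Periods per year m = 2; per-period yield y/m = 0.011000
Number of cashflows N = 10
Cashflows (t years, CF_t, discount factor 1/(1+y/m)^(m*t), PV):
  t = 0.5000: CF_t = 3.650000, DF = 0.989120, PV = 3.610287
  t = 1.0000: CF_t = 3.650000, DF = 0.978358, PV = 3.571006
  t = 1.5000: CF_t = 3.650000, DF = 0.967713, PV = 3.532152
  t = 2.0000: CF_t = 3.650000, DF = 0.957184, PV = 3.493721
  t = 2.5000: CF_t = 3.650000, DF = 0.946769, PV = 3.455708
  t = 3.0000: CF_t = 3.650000, DF = 0.936468, PV = 3.418109
  t = 3.5000: CF_t = 3.650000, DF = 0.926279, PV = 3.380919
  t = 4.0000: CF_t = 3.650000, DF = 0.916201, PV = 3.344134
  t = 4.5000: CF_t = 3.650000, DF = 0.906232, PV = 3.307748
  t = 5.0000: CF_t = 103.650000, DF = 0.896372, PV = 92.908992
Price P = sum_t PV_t = 124.022777
First compute Macaulay numerator sum_t t * PV_t:
  t * PV_t at t = 0.5000: 1.805143
  t * PV_t at t = 1.0000: 3.571006
  t * PV_t at t = 1.5000: 5.298228
  t * PV_t at t = 2.0000: 6.987442
  t * PV_t at t = 2.5000: 8.639271
  t * PV_t at t = 3.0000: 10.254328
  t * PV_t at t = 3.5000: 11.833217
  t * PV_t at t = 4.0000: 13.376534
  t * PV_t at t = 4.5000: 14.884868
  t * PV_t at t = 5.0000: 464.544962
Macaulay duration D = 541.194999 / 124.022777 = 4.363674
Modified duration = D / (1 + y/m) = 4.363674 / (1 + 0.011000) = 4.316196

Answer: Modified duration = 4.3162


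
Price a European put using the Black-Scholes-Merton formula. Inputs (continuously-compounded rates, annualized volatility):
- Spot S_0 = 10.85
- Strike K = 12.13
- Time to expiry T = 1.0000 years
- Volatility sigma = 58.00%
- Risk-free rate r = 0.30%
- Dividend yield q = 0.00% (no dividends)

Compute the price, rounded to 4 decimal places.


d1 = (ln(S/K) + (r - q + 0.5*sigma^2) * T) / (sigma * sqrt(T)) = 0.10290234
d2 = d1 - sigma * sqrt(T) = -0.47709766
exp(-rT) = 0.99700450; exp(-qT) = 1.00000000
P = K * exp(-rT) * N(-d2) - S_0 * exp(-qT) * N(-d1)
N(-d1) = 0.45902024; N(-d2) = 0.68335371
P = 12.1300 * 0.99700450 * 0.68335371 - 10.8500 * 1.00000000 * 0.45902024 = 3.2839

Answer: Price = 3.2839


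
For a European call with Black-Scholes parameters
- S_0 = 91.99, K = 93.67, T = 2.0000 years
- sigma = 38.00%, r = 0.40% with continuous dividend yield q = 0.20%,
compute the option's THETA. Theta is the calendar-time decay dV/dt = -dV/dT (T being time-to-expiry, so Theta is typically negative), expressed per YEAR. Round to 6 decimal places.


d1 = 0.2424667446; d2 = -0.2949344091
phi(d1) = 0.3873860282; exp(-qT) = 0.9960079893; exp(-rT) = 0.9920319148
Theta = -S*exp(-qT)*phi(d1)*sigma/(2*sqrt(T)) - r*K*exp(-rT)*N(d2) + q*S*exp(-qT)*N(d1)
N(d1) = 0.5957907389; N(d2) = 0.3840219929; sqrt(T) = 1.4142135624
Term 1 = -91.9900 * 0.9960079893 * 0.3873860282 * 0.3800 / (2 * 1.4142135624) = -4.7685462264
Term 2 = -0.0040 * 93.6700 * 0.9920319148 * 0.3840219929 = -0.1427388695
Term 3 = 0.0020 * 91.9900 * 0.9960079893 * 0.5957907389 = 0.1091760016
Theta = -4.7685462264 + (-0.1427388695) + (0.1091760016) = -4.802109

Answer: Theta = -4.802109


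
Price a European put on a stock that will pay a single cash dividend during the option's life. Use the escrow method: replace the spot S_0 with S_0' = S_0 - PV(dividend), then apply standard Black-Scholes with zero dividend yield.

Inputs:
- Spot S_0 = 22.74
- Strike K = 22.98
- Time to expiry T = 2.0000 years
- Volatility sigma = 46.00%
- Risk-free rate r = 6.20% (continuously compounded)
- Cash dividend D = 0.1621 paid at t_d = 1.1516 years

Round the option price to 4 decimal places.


PV(D) = D * exp(-r * t_d) = 0.1621 * 0.93109013 = 0.15092971
S_0' = S_0 - PV(D) = 22.7400 - 0.15092971 = 22.58907029
d1 = (ln(S_0'/K) + (r + sigma^2/2)*T) / (sigma*sqrt(T)) = 0.48950528
d2 = d1 - sigma*sqrt(T) = -0.16103296
exp(-rT) = 0.88337984
N(-d1) = 0.31224201; N(-d2) = 0.56396628
P = K * exp(-rT) * N(-d2) - S_0' * N(-d1) = 22.9800 * 0.88337984 * 0.56396628 - 22.58907029 * 0.31224201 = 4.3953

Answer: Price = 4.3953


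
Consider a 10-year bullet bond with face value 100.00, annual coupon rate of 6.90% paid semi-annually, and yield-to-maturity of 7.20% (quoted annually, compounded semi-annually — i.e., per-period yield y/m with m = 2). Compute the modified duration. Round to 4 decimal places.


Answer: Modified duration = 7.0971

Derivation:
Coupon per period c = face * coupon_rate / m = 3.450000
Periods per year m = 2; per-period yield y/m = 0.036000
Number of cashflows N = 20
Cashflows (t years, CF_t, discount factor 1/(1+y/m)^(m*t), PV):
  t = 0.5000: CF_t = 3.450000, DF = 0.965251, PV = 3.330116
  t = 1.0000: CF_t = 3.450000, DF = 0.931709, PV = 3.214398
  t = 1.5000: CF_t = 3.450000, DF = 0.899333, PV = 3.102700
  t = 2.0000: CF_t = 3.450000, DF = 0.868082, PV = 2.994884
  t = 2.5000: CF_t = 3.450000, DF = 0.837917, PV = 2.890815
  t = 3.0000: CF_t = 3.450000, DF = 0.808801, PV = 2.790362
  t = 3.5000: CF_t = 3.450000, DF = 0.780696, PV = 2.693400
  t = 4.0000: CF_t = 3.450000, DF = 0.753567, PV = 2.599807
  t = 4.5000: CF_t = 3.450000, DF = 0.727381, PV = 2.509466
  t = 5.0000: CF_t = 3.450000, DF = 0.702106, PV = 2.422264
  t = 5.5000: CF_t = 3.450000, DF = 0.677708, PV = 2.338093
  t = 6.0000: CF_t = 3.450000, DF = 0.654158, PV = 2.256847
  t = 6.5000: CF_t = 3.450000, DF = 0.631427, PV = 2.178423
  t = 7.0000: CF_t = 3.450000, DF = 0.609486, PV = 2.102725
  t = 7.5000: CF_t = 3.450000, DF = 0.588307, PV = 2.029658
  t = 8.0000: CF_t = 3.450000, DF = 0.567863, PV = 1.959129
  t = 8.5000: CF_t = 3.450000, DF = 0.548131, PV = 1.891051
  t = 9.0000: CF_t = 3.450000, DF = 0.529084, PV = 1.825339
  t = 9.5000: CF_t = 3.450000, DF = 0.510699, PV = 1.761910
  t = 10.0000: CF_t = 103.450000, DF = 0.492952, PV = 50.995915
Price P = sum_t PV_t = 97.887301
First compute Macaulay numerator sum_t t * PV_t:
  t * PV_t at t = 0.5000: 1.665058
  t * PV_t at t = 1.0000: 3.214398
  t * PV_t at t = 1.5000: 4.654050
  t * PV_t at t = 2.0000: 5.989769
  t * PV_t at t = 2.5000: 7.227038
  t * PV_t at t = 3.0000: 8.371086
  t * PV_t at t = 3.5000: 9.426899
  t * PV_t at t = 4.0000: 10.399227
  t * PV_t at t = 4.5000: 11.292596
  t * PV_t at t = 5.0000: 12.111322
  t * PV_t at t = 5.5000: 12.859512
  t * PV_t at t = 6.0000: 13.541079
  t * PV_t at t = 6.5000: 14.159751
  t * PV_t at t = 7.0000: 14.719076
  t * PV_t at t = 7.5000: 15.222431
  t * PV_t at t = 8.0000: 15.673031
  t * PV_t at t = 8.5000: 16.073934
  t * PV_t at t = 9.0000: 16.428050
  t * PV_t at t = 9.5000: 16.738146
  t * PV_t at t = 10.0000: 509.959148
Macaulay duration D = 719.725602 / 97.887301 = 7.352594
Modified duration = D / (1 + y/m) = 7.352594 / (1 + 0.036000) = 7.097099


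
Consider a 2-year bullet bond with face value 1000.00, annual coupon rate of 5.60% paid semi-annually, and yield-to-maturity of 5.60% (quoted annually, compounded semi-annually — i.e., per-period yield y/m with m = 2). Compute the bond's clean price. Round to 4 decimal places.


Coupon per period c = face * coupon_rate / m = 28.000000
Periods per year m = 2; per-period yield y/m = 0.028000
Number of cashflows N = 4
Cashflows (t years, CF_t, discount factor 1/(1+y/m)^(m*t), PV):
  t = 0.5000: CF_t = 28.000000, DF = 0.972763, PV = 27.237354
  t = 1.0000: CF_t = 28.000000, DF = 0.946267, PV = 26.495481
  t = 1.5000: CF_t = 28.000000, DF = 0.920493, PV = 25.773814
  t = 2.0000: CF_t = 1028.000000, DF = 0.895422, PV = 920.493351
Price P = sum_t PV_t = 1000.000000

Answer: Price = 1000.0000


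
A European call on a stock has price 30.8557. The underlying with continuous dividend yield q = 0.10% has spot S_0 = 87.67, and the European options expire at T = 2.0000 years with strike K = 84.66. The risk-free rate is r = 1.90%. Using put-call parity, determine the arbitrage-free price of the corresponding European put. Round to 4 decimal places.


Answer: Put price = 24.8641

Derivation:
Put-call parity: C - P = S_0 * exp(-qT) - K * exp(-rT).
S_0 * exp(-qT) = 87.6700 * 0.99800200 = 87.49483522
K * exp(-rT) = 84.6600 * 0.96271294 = 81.50327758
P = C - S*exp(-qT) + K*exp(-rT)
P = 30.8557 - 87.49483522 + 81.50327758 = 24.8641


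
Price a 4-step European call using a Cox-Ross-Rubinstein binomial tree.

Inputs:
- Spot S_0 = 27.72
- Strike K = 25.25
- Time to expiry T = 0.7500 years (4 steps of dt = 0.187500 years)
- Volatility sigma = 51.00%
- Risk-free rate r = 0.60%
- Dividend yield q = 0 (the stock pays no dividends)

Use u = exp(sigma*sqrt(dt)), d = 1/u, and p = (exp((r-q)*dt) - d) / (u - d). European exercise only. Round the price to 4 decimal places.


Answer: Price = V(0,0) = 6.0941

Derivation:
dt = T/N = 0.187500
u = exp(sigma*sqrt(dt)) = 1.247119; d = 1/u = 0.801848
p = (exp((r-q)*dt) - d) / (u - d) = 0.447542
Discount per step: exp(-r*dt) = 0.998876
Stock lattice S(k, i) with i counting down-moves:
  k=0: S(0,0) = 27.7200
  k=1: S(1,0) = 34.5702; S(1,1) = 22.2272
  k=2: S(2,0) = 43.1131; S(2,1) = 27.7200; S(2,2) = 17.8228
  k=3: S(3,0) = 53.7672; S(3,1) = 34.5702; S(3,2) = 22.2272; S(3,3) = 14.2912
  k=4: S(4,0) = 67.0541; S(4,1) = 43.1131; S(4,2) = 27.7200; S(4,3) = 17.8228; S(4,4) = 11.4594
Terminal payoffs V(N, i) = max(S_T - K, 0):
  V(4,0) = 41.804122; V(4,1) = 17.863110; V(4,2) = 2.470000; V(4,3) = 0.000000; V(4,4) = 0.000000
Backward induction: V(k, i) = exp(-r*dt) * [p * V(k+1, i) + (1-p) * V(k+1, i+1)].
  V(3,0) = exp(-r*dt) * [p*41.804122 + (1-p)*17.863110] = 28.545590
  V(3,1) = exp(-r*dt) * [p*17.863110 + (1-p)*2.470000] = 9.348542
  V(3,2) = exp(-r*dt) * [p*2.470000 + (1-p)*0.000000] = 1.104186
  V(3,3) = exp(-r*dt) * [p*0.000000 + (1-p)*0.000000] = 0.000000
  V(2,0) = exp(-r*dt) * [p*28.545590 + (1-p)*9.348542] = 17.919859
  V(2,1) = exp(-r*dt) * [p*9.348542 + (1-p)*1.104186] = 4.788493
  V(2,2) = exp(-r*dt) * [p*1.104186 + (1-p)*0.000000] = 0.493614
  V(1,0) = exp(-r*dt) * [p*17.919859 + (1-p)*4.788493] = 10.653341
  V(1,1) = exp(-r*dt) * [p*4.788493 + (1-p)*0.493614] = 2.413037
  V(0,0) = exp(-r*dt) * [p*10.653341 + (1-p)*2.413037] = 6.094060


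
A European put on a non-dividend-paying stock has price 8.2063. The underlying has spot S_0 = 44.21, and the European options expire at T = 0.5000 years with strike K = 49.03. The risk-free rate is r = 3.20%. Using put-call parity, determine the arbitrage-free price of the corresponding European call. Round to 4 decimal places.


Put-call parity: C - P = S_0 * exp(-qT) - K * exp(-rT).
S_0 * exp(-qT) = 44.2100 * 1.00000000 = 44.21000000
K * exp(-rT) = 49.0300 * 0.98412732 = 48.25176250
C = P + S*exp(-qT) - K*exp(-rT)
C = 8.2063 + 44.21000000 - 48.25176250 = 4.1645

Answer: Call price = 4.1645


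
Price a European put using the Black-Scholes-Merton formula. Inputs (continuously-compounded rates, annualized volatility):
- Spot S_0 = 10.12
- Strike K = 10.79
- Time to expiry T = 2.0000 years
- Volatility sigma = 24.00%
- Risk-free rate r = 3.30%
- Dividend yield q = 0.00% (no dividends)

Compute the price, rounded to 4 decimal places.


Answer: Price = 1.3529

Derivation:
d1 = (ln(S/K) + (r - q + 0.5*sigma^2) * T) / (sigma * sqrt(T)) = 0.17528554
d2 = d1 - sigma * sqrt(T) = -0.16412572
exp(-rT) = 0.93613086; exp(-qT) = 1.00000000
P = K * exp(-rT) * N(-d2) - S_0 * exp(-qT) * N(-d1)
N(-d1) = 0.43042764; N(-d2) = 0.56518391
P = 10.7900 * 0.93613086 * 0.56518391 - 10.1200 * 1.00000000 * 0.43042764 = 1.3529


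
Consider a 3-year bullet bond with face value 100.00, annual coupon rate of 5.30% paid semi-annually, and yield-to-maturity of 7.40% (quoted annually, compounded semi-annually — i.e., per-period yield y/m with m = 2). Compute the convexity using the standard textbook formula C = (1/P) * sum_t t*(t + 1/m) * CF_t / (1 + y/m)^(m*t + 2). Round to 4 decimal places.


Answer: Convexity = 8.9292

Derivation:
Coupon per period c = face * coupon_rate / m = 2.650000
Periods per year m = 2; per-period yield y/m = 0.037000
Number of cashflows N = 6
Cashflows (t years, CF_t, discount factor 1/(1+y/m)^(m*t), PV):
  t = 0.5000: CF_t = 2.650000, DF = 0.964320, PV = 2.555448
  t = 1.0000: CF_t = 2.650000, DF = 0.929913, PV = 2.464270
  t = 1.5000: CF_t = 2.650000, DF = 0.896734, PV = 2.376346
  t = 2.0000: CF_t = 2.650000, DF = 0.864739, PV = 2.291558
  t = 2.5000: CF_t = 2.650000, DF = 0.833885, PV = 2.209796
  t = 3.0000: CF_t = 102.650000, DF = 0.804132, PV = 82.544172
Price P = sum_t PV_t = 94.441590
Convexity numerator sum_t t*(t + 1/m) * CF_t / (1+y/m)^(m*t + 2):
  t = 0.5000: term = 1.188173
  t = 1.0000: term = 3.437337
  t = 1.5000: term = 6.629387
  t = 2.0000: term = 10.654752
  t = 2.5000: term = 15.411888
  t = 3.0000: term = 805.968747
Convexity = (1/P) * sum = 843.290283 / 94.441590 = 8.929226


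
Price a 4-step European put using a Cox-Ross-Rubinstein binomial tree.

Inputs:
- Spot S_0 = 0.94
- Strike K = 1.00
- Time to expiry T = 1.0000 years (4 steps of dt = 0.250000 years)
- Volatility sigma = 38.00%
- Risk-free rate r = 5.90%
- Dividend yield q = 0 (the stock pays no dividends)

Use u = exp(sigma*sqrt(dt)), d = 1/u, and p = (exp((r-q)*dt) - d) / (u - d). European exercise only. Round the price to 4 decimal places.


Answer: Price = V(0,0) = 0.1436

Derivation:
dt = T/N = 0.250000
u = exp(sigma*sqrt(dt)) = 1.209250; d = 1/u = 0.826959
p = (exp((r-q)*dt) - d) / (u - d) = 0.491512
Discount per step: exp(-r*dt) = 0.985358
Stock lattice S(k, i) with i counting down-moves:
  k=0: S(0,0) = 0.9400
  k=1: S(1,0) = 1.1367; S(1,1) = 0.7773
  k=2: S(2,0) = 1.3745; S(2,1) = 0.9400; S(2,2) = 0.6428
  k=3: S(3,0) = 1.6622; S(3,1) = 1.1367; S(3,2) = 0.7773; S(3,3) = 0.5316
  k=4: S(4,0) = 2.0100; S(4,1) = 1.3745; S(4,2) = 0.9400; S(4,3) = 0.6428; S(4,4) = 0.4396
Terminal payoffs V(N, i) = max(K - S_T, 0):
  V(4,0) = 0.000000; V(4,1) = 0.000000; V(4,2) = 0.060000; V(4,3) = 0.357170; V(4,4) = 0.560394
Backward induction: V(k, i) = exp(-r*dt) * [p * V(k+1, i) + (1-p) * V(k+1, i+1)].
  V(3,0) = exp(-r*dt) * [p*0.000000 + (1-p)*0.000000] = 0.000000
  V(3,1) = exp(-r*dt) * [p*0.000000 + (1-p)*0.060000] = 0.030063
  V(3,2) = exp(-r*dt) * [p*0.060000 + (1-p)*0.357170] = 0.208017
  V(3,3) = exp(-r*dt) * [p*0.357170 + (1-p)*0.560394] = 0.453764
  V(2,0) = exp(-r*dt) * [p*0.000000 + (1-p)*0.030063] = 0.015063
  V(2,1) = exp(-r*dt) * [p*0.030063 + (1-p)*0.208017] = 0.118785
  V(2,2) = exp(-r*dt) * [p*0.208017 + (1-p)*0.453764] = 0.328101
  V(1,0) = exp(-r*dt) * [p*0.015063 + (1-p)*0.118785] = 0.066812
  V(1,1) = exp(-r*dt) * [p*0.118785 + (1-p)*0.328101] = 0.221922
  V(0,0) = exp(-r*dt) * [p*0.066812 + (1-p)*0.221922] = 0.143551


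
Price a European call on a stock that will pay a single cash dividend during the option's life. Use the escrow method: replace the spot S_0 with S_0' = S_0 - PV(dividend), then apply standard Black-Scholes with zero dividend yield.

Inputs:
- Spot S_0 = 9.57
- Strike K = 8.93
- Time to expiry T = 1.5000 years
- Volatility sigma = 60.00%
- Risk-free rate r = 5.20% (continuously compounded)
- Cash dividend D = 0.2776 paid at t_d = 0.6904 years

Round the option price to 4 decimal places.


Answer: Price = 3.0700

Derivation:
PV(D) = D * exp(-r * t_d) = 0.2776 * 0.96473599 = 0.26781071
S_0' = S_0 - PV(D) = 9.5700 - 0.26781071 = 9.30218929
d1 = (ln(S_0'/K) + (r + sigma^2/2)*T) / (sigma*sqrt(T)) = 0.52913522
d2 = d1 - sigma*sqrt(T) = -0.20571171
exp(-rT) = 0.92496443
N(d1) = 0.70164417; N(d2) = 0.41850806
C = S_0' * N(d1) - K * exp(-rT) * N(d2) = 9.30218929 * 0.70164417 - 8.9300 * 0.92496443 * 0.41850806 = 3.0700


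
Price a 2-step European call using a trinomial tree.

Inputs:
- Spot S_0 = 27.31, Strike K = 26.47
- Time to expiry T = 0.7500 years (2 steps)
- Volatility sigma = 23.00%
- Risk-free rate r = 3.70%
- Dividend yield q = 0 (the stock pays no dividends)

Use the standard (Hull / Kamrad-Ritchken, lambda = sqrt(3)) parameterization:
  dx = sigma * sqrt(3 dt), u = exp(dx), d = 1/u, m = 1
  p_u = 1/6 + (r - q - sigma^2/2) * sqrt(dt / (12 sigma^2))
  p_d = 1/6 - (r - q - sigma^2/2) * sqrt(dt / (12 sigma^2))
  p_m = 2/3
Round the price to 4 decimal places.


Answer: Price = V(0,0) = 2.8442

Derivation:
dt = T/N = 0.375000; dx = sigma*sqrt(3*dt) = 0.243952
u = exp(dx) = 1.276283; d = 1/u = 0.783525
p_u = 0.174775, p_m = 0.666667, p_d = 0.158558
Discount per step: exp(-r*dt) = 0.986221
Stock lattice S(k, j) with j the centered position index:
  k=0: S(0,+0) = 27.3100
  k=1: S(1,-1) = 21.3981; S(1,+0) = 27.3100; S(1,+1) = 34.8553
  k=2: S(2,-2) = 16.7659; S(2,-1) = 21.3981; S(2,+0) = 27.3100; S(2,+1) = 34.8553; S(2,+2) = 44.4852
Terminal payoffs V(N, j) = max(S_T - K, 0):
  V(2,-2) = 0.000000; V(2,-1) = 0.000000; V(2,+0) = 0.840000; V(2,+1) = 8.385285; V(2,+2) = 18.015203
Backward induction: V(k, j) = exp(-r*dt) * [p_u * V(k+1, j+1) + p_m * V(k+1, j) + p_d * V(k+1, j-1)]
  V(1,-1) = exp(-r*dt) * [p_u*0.840000 + p_m*0.000000 + p_d*0.000000] = 0.144788
  V(1,+0) = exp(-r*dt) * [p_u*8.385285 + p_m*0.840000 + p_d*0.000000] = 1.997631
  V(1,+1) = exp(-r*dt) * [p_u*18.015203 + p_m*8.385285 + p_d*0.840000] = 8.749743
  V(0,+0) = exp(-r*dt) * [p_u*8.749743 + p_m*1.997631 + p_d*0.144788] = 2.844212


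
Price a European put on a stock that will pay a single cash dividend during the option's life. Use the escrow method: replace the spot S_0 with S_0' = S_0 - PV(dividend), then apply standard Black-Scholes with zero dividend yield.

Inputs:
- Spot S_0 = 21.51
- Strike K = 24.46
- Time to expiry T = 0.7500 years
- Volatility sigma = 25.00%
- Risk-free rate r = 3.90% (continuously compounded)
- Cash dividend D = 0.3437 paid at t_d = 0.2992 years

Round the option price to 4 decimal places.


PV(D) = D * exp(-r * t_d) = 0.3437 * 0.98839902 = 0.33971274
S_0' = S_0 - PV(D) = 21.5100 - 0.33971274 = 21.17028726
d1 = (ln(S_0'/K) + (r + sigma^2/2)*T) / (sigma*sqrt(T)) = -0.42378884
d2 = d1 - sigma*sqrt(T) = -0.64029519
exp(-rT) = 0.97117364
N(-d1) = 0.66414009; N(-d2) = 0.73900965
P = K * exp(-rT) * N(-d2) - S_0' * N(-d1) = 24.4600 * 0.97117364 * 0.73900965 - 21.17028726 * 0.66414009 = 3.4951

Answer: Price = 3.4951


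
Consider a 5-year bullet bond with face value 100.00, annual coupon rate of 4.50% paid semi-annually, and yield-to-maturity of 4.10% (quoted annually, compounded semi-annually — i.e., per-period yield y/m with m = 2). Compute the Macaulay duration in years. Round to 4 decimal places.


Coupon per period c = face * coupon_rate / m = 2.250000
Periods per year m = 2; per-period yield y/m = 0.020500
Number of cashflows N = 10
Cashflows (t years, CF_t, discount factor 1/(1+y/m)^(m*t), PV):
  t = 0.5000: CF_t = 2.250000, DF = 0.979912, PV = 2.204802
  t = 1.0000: CF_t = 2.250000, DF = 0.960227, PV = 2.160511
  t = 1.5000: CF_t = 2.250000, DF = 0.940938, PV = 2.117110
  t = 2.0000: CF_t = 2.250000, DF = 0.922036, PV = 2.074581
  t = 2.5000: CF_t = 2.250000, DF = 0.903514, PV = 2.032907
  t = 3.0000: CF_t = 2.250000, DF = 0.885364, PV = 1.992069
  t = 3.5000: CF_t = 2.250000, DF = 0.867579, PV = 1.952052
  t = 4.0000: CF_t = 2.250000, DF = 0.850151, PV = 1.912839
  t = 4.5000: CF_t = 2.250000, DF = 0.833073, PV = 1.874414
  t = 5.0000: CF_t = 102.250000, DF = 0.816338, PV = 83.470541
Price P = sum_t PV_t = 101.791826
Macaulay numerator sum_t t * PV_t:
  t * PV_t at t = 0.5000: 1.102401
  t * PV_t at t = 1.0000: 2.160511
  t * PV_t at t = 1.5000: 3.175665
  t * PV_t at t = 2.0000: 4.149163
  t * PV_t at t = 2.5000: 5.082267
  t * PV_t at t = 3.0000: 5.976208
  t * PV_t at t = 3.5000: 6.832183
  t * PV_t at t = 4.0000: 7.651356
  t * PV_t at t = 4.5000: 8.434861
  t * PV_t at t = 5.0000: 417.352703
Macaulay duration D = (sum_t t * PV_t) / P = 461.917319 / 101.791826 = 4.537863

Answer: Macaulay duration = 4.5379 years


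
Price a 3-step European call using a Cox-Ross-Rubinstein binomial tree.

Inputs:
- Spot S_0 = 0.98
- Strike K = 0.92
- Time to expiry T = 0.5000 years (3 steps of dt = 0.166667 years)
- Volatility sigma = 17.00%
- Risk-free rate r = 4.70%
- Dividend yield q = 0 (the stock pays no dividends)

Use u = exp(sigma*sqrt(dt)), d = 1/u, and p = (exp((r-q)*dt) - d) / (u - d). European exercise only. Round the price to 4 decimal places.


Answer: Price = V(0,0) = 0.0951

Derivation:
dt = T/N = 0.166667
u = exp(sigma*sqrt(dt)) = 1.071867; d = 1/u = 0.932951
p = (exp((r-q)*dt) - d) / (u - d) = 0.539267
Discount per step: exp(-r*dt) = 0.992197
Stock lattice S(k, i) with i counting down-moves:
  k=0: S(0,0) = 0.9800
  k=1: S(1,0) = 1.0504; S(1,1) = 0.9143
  k=2: S(2,0) = 1.1259; S(2,1) = 0.9800; S(2,2) = 0.8530
  k=3: S(3,0) = 1.2068; S(3,1) = 1.0504; S(3,2) = 0.9143; S(3,3) = 0.7958
Terminal payoffs V(N, i) = max(S_T - K, 0):
  V(3,0) = 0.286838; V(3,1) = 0.130430; V(3,2) = 0.000000; V(3,3) = 0.000000
Backward induction: V(k, i) = exp(-r*dt) * [p * V(k+1, i) + (1-p) * V(k+1, i+1)].
  V(2,0) = exp(-r*dt) * [p*0.286838 + (1-p)*0.130430] = 0.213100
  V(2,1) = exp(-r*dt) * [p*0.130430 + (1-p)*0.000000] = 0.069788
  V(2,2) = exp(-r*dt) * [p*0.000000 + (1-p)*0.000000] = 0.000000
  V(1,0) = exp(-r*dt) * [p*0.213100 + (1-p)*0.069788] = 0.145924
  V(1,1) = exp(-r*dt) * [p*0.069788 + (1-p)*0.000000] = 0.037341
  V(0,0) = exp(-r*dt) * [p*0.145924 + (1-p)*0.037341] = 0.095148


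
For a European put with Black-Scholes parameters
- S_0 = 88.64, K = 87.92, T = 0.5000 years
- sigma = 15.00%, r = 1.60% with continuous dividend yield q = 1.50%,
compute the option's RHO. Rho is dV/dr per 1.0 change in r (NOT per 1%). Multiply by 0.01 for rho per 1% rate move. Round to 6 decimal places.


Answer: Rho = -21.307776

Derivation:
d1 = 0.1346417381; d2 = 0.0285757209
phi(d1) = 0.3953425273; exp(-qT) = 0.9925280548; exp(-rT) = 0.9920319148
N(-d2) = 0.4886014880
Rho = -K*T*exp(-rT)*N(-d2) = -87.9200 * 0.5000 * 0.9920319148 * 0.4886014880 = -21.307776


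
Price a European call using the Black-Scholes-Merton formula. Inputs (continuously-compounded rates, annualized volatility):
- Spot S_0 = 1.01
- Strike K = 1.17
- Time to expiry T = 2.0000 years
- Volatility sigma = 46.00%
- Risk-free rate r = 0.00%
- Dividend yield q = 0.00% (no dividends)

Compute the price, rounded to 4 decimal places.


d1 = (ln(S/K) + (r - q + 0.5*sigma^2) * T) / (sigma * sqrt(T)) = 0.09922027
d2 = d1 - sigma * sqrt(T) = -0.55131797
exp(-rT) = 1.00000000; exp(-qT) = 1.00000000
C = S_0 * exp(-qT) * N(d1) - K * exp(-rT) * N(d2)
N(d1) = 0.53951831; N(d2) = 0.29070786
C = 1.0100 * 1.00000000 * 0.53951831 - 1.1700 * 1.00000000 * 0.29070786 = 0.2048

Answer: Price = 0.2048


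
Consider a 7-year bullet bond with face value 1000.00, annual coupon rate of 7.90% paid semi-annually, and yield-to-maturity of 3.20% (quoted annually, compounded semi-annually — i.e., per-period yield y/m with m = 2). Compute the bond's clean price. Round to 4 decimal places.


Answer: Price = 1292.6724

Derivation:
Coupon per period c = face * coupon_rate / m = 39.500000
Periods per year m = 2; per-period yield y/m = 0.016000
Number of cashflows N = 14
Cashflows (t years, CF_t, discount factor 1/(1+y/m)^(m*t), PV):
  t = 0.5000: CF_t = 39.500000, DF = 0.984252, PV = 38.877953
  t = 1.0000: CF_t = 39.500000, DF = 0.968752, PV = 38.265702
  t = 1.5000: CF_t = 39.500000, DF = 0.953496, PV = 37.663092
  t = 2.0000: CF_t = 39.500000, DF = 0.938480, PV = 37.069972
  t = 2.5000: CF_t = 39.500000, DF = 0.923701, PV = 36.486193
  t = 3.0000: CF_t = 39.500000, DF = 0.909155, PV = 35.911608
  t = 3.5000: CF_t = 39.500000, DF = 0.894837, PV = 35.346071
  t = 4.0000: CF_t = 39.500000, DF = 0.880745, PV = 34.789440
  t = 4.5000: CF_t = 39.500000, DF = 0.866875, PV = 34.241574
  t = 5.0000: CF_t = 39.500000, DF = 0.853224, PV = 33.702337
  t = 5.5000: CF_t = 39.500000, DF = 0.839787, PV = 33.171591
  t = 6.0000: CF_t = 39.500000, DF = 0.826562, PV = 32.649204
  t = 6.5000: CF_t = 39.500000, DF = 0.813545, PV = 32.135044
  t = 7.0000: CF_t = 1039.500000, DF = 0.800734, PV = 832.362647
Price P = sum_t PV_t = 1292.672427


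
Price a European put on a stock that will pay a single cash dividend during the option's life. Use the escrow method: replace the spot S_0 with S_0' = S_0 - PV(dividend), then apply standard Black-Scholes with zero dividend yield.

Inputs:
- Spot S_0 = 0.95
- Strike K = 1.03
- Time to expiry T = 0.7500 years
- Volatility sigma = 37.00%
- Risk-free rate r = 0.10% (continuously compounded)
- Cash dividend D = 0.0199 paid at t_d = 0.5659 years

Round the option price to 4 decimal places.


PV(D) = D * exp(-r * t_d) = 0.0199 * 0.99943426 = 0.01988874
S_0' = S_0 - PV(D) = 0.9500 - 0.01988874 = 0.93011126
d1 = (ln(S_0'/K) + (r + sigma^2/2)*T) / (sigma*sqrt(T)) = -0.15579834
d2 = d1 - sigma*sqrt(T) = -0.47622774
exp(-rT) = 0.99925028
N(-d1) = 0.56190401; N(-d2) = 0.68304393
P = K * exp(-rT) * N(-d2) - S_0' * N(-d1) = 1.0300 * 0.99925028 * 0.68304393 - 0.93011126 * 0.56190401 = 0.1804

Answer: Price = 0.1804


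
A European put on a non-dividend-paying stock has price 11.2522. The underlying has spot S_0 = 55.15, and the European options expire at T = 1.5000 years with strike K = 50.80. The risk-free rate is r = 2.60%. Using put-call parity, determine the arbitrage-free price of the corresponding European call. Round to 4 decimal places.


Put-call parity: C - P = S_0 * exp(-qT) - K * exp(-rT).
S_0 * exp(-qT) = 55.1500 * 1.00000000 = 55.15000000
K * exp(-rT) = 50.8000 * 0.96175071 = 48.85693602
C = P + S*exp(-qT) - K*exp(-rT)
C = 11.2522 + 55.15000000 - 48.85693602 = 17.5453

Answer: Call price = 17.5453


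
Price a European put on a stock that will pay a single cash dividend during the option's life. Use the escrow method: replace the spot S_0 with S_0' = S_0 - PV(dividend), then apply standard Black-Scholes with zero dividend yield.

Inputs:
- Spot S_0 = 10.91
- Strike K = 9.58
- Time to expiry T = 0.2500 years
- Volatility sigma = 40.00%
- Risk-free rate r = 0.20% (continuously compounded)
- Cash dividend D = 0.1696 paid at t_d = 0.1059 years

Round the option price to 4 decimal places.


PV(D) = D * exp(-r * t_d) = 0.1696 * 0.99978822 = 0.16956408
S_0' = S_0 - PV(D) = 10.9100 - 0.16956408 = 10.74043592
d1 = (ln(S_0'/K) + (r + sigma^2/2)*T) / (sigma*sqrt(T)) = 0.67419042
d2 = d1 - sigma*sqrt(T) = 0.47419042
exp(-rT) = 0.99950012
N(-d1) = 0.25009513; N(-d2) = 0.31768206
P = K * exp(-rT) * N(-d2) - S_0' * N(-d1) = 9.5800 * 0.99950012 * 0.31768206 - 10.74043592 * 0.25009513 = 0.3557

Answer: Price = 0.3557
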